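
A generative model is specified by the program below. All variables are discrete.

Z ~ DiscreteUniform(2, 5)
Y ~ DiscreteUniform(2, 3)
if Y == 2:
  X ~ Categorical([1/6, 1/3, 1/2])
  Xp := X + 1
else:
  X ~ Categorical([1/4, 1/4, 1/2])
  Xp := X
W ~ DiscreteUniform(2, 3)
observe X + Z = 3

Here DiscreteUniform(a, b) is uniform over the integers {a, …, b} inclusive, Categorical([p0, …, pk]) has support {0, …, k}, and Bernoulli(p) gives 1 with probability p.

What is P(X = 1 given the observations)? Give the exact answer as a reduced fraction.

P(X = 1 | obs) = 7/12

Enumerate traces; 8 have nonzero weight after conditioning:
  (Z=2, Y=2, X=1, W=2) weight 1/48
  (Z=2, Y=2, X=1, W=3) weight 1/48
  (Z=2, Y=3, X=1, W=2) weight 1/64
  (Z=2, Y=3, X=1, W=3) weight 1/64
  (Z=3, Y=2, X=0, W=2) weight 1/96
  (Z=3, Y=2, X=0, W=3) weight 1/96
  (Z=3, Y=3, X=0, W=2) weight 1/64
  (Z=3, Y=3, X=0, W=3) weight 1/64
Group by X:
  weight(X=0) = 5/96
  weight(X=1) = 7/96
Total weight = 5/96 + 7/96 = 1/8
P(X=0 | obs) = 5/96 / 1/8 = 5/12
P(X=1 | obs) = 7/96 / 1/8 = 7/12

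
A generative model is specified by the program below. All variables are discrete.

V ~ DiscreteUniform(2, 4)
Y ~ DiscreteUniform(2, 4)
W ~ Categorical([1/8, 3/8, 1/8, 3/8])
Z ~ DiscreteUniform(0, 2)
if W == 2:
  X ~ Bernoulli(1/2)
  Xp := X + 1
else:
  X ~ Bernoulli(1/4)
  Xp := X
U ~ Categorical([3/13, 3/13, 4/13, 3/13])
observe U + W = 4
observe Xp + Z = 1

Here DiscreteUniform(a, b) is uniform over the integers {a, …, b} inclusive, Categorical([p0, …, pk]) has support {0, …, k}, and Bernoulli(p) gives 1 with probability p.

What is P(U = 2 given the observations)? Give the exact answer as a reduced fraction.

Enumerate traces; 45 have nonzero weight after conditioning:
  (V=2, Y=2, W=1, Z=0, X=1, U=3) weight 1/1248
  (V=2, Y=2, W=1, Z=1, X=0, U=3) weight 1/416
  (V=2, Y=2, W=2, Z=0, X=0, U=2) weight 1/1404
  (V=2, Y=2, W=3, Z=0, X=1, U=1) weight 1/1248
  (V=2, Y=2, W=3, Z=1, X=0, U=1) weight 1/416
  (V=2, Y=3, W=1, Z=0, X=1, U=3) weight 1/1248
  (V=2, Y=3, W=1, Z=1, X=0, U=3) weight 1/416
  (V=2, Y=3, W=2, Z=0, X=0, U=2) weight 1/1404
  … 37 more
Group by U:
  weight(U=1) = 3/104
  weight(U=2) = 1/156
  weight(U=3) = 3/104
Total weight = 3/104 + 1/156 + 3/104 = 5/78
P(U=1 | obs) = 3/104 / 5/78 = 9/20
P(U=2 | obs) = 1/156 / 5/78 = 1/10
P(U=3 | obs) = 3/104 / 5/78 = 9/20

P(U = 2 | obs) = 1/10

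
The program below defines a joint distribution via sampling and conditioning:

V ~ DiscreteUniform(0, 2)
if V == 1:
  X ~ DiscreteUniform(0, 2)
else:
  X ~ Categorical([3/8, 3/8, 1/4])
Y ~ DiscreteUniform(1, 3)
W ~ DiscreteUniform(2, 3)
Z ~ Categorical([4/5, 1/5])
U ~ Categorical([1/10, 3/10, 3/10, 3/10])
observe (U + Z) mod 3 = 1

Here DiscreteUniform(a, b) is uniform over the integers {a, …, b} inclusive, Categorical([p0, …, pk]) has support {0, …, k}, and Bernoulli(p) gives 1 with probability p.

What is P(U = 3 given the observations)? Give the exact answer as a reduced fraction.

P(U = 3 | obs) = 3/16

Enumerate traces; 162 have nonzero weight after conditioning:
  (V=0, X=0, Y=1, W=2, Z=0, U=1) weight 1/200
  (V=0, X=0, Y=1, W=2, Z=1, U=0) weight 1/2400
  (V=0, X=0, Y=1, W=2, Z=1, U=3) weight 1/800
  (V=0, X=0, Y=1, W=3, Z=0, U=1) weight 1/200
  (V=0, X=0, Y=1, W=3, Z=1, U=0) weight 1/2400
  (V=0, X=0, Y=1, W=3, Z=1, U=3) weight 1/800
  (V=0, X=0, Y=2, W=2, Z=0, U=1) weight 1/200
  (V=0, X=0, Y=2, W=2, Z=1, U=0) weight 1/2400
  … 154 more
Group by U:
  weight(U=0) = 1/50
  weight(U=1) = 6/25
  weight(U=3) = 3/50
Total weight = 1/50 + 6/25 + 3/50 = 8/25
P(U=0 | obs) = 1/50 / 8/25 = 1/16
P(U=1 | obs) = 6/25 / 8/25 = 3/4
P(U=3 | obs) = 3/50 / 8/25 = 3/16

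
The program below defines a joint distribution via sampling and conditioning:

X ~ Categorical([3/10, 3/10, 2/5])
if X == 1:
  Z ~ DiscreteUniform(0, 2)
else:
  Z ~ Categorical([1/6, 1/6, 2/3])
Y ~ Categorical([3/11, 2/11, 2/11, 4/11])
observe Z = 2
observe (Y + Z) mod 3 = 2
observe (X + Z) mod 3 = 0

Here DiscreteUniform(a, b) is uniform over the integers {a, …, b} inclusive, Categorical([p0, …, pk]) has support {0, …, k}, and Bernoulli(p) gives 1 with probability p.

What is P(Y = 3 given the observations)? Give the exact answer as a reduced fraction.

P(Y = 3 | obs) = 4/7

Enumerate traces; 2 have nonzero weight after conditioning:
  (X=1, Z=2, Y=0) weight 3/110
  (X=1, Z=2, Y=3) weight 2/55
Group by Y:
  weight(Y=0) = 3/110
  weight(Y=3) = 2/55
Total weight = 3/110 + 2/55 = 7/110
P(Y=0 | obs) = 3/110 / 7/110 = 3/7
P(Y=3 | obs) = 2/55 / 7/110 = 4/7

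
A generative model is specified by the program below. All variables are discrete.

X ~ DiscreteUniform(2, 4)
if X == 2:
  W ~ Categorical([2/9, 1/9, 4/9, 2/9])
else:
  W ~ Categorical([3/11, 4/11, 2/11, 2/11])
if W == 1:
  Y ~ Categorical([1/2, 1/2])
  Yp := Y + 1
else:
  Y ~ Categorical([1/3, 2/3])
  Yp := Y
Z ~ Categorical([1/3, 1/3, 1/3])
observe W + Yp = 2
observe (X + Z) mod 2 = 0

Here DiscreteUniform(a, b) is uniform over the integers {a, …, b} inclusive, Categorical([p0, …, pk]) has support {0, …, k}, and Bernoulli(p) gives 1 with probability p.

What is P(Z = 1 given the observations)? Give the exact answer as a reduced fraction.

Enumerate traces; 10 have nonzero weight after conditioning:
  (X=2, W=1, Y=0, Z=0) weight 1/162
  (X=2, W=1, Y=0, Z=2) weight 1/162
  (X=2, W=2, Y=0, Z=0) weight 4/243
  (X=2, W=2, Y=0, Z=2) weight 4/243
  (X=3, W=1, Y=0, Z=1) weight 2/99
  (X=3, W=2, Y=0, Z=1) weight 2/297
  (X=4, W=1, Y=0, Z=0) weight 2/99
  (X=4, W=1, Y=0, Z=2) weight 2/99
  … 2 more
Group by Z:
  weight(Z=0) = 265/5346
  weight(Z=1) = 8/297
  weight(Z=2) = 265/5346
Total weight = 265/5346 + 8/297 + 265/5346 = 337/2673
P(Z=0 | obs) = 265/5346 / 337/2673 = 265/674
P(Z=1 | obs) = 8/297 / 337/2673 = 72/337
P(Z=2 | obs) = 265/5346 / 337/2673 = 265/674

P(Z = 1 | obs) = 72/337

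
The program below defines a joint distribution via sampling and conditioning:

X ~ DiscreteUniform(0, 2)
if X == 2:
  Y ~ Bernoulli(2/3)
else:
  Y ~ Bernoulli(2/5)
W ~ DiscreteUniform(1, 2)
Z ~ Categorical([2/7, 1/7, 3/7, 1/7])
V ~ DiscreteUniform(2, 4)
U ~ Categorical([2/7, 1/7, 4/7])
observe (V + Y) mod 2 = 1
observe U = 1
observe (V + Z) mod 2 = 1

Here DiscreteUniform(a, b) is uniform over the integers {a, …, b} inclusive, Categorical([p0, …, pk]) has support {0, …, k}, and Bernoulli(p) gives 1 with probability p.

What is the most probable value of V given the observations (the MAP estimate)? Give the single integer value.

argmax_v P(V = v | obs) = 3

Enumerate traces; 36 have nonzero weight after conditioning:
  (X=0, Y=0, W=1, Z=0, V=3, U=1) weight 1/735
  (X=0, Y=0, W=1, Z=2, V=3, U=1) weight 1/490
  (X=0, Y=0, W=2, Z=0, V=3, U=1) weight 1/735
  (X=0, Y=0, W=2, Z=2, V=3, U=1) weight 1/490
  (X=0, Y=1, W=1, Z=1, V=2, U=1) weight 1/2205
  (X=0, Y=1, W=1, Z=1, V=4, U=1) weight 1/2205
  (X=0, Y=1, W=1, Z=3, V=2, U=1) weight 1/2205
  (X=0, Y=1, W=1, Z=3, V=4, U=1) weight 1/2205
  … 28 more
Group by V:
  weight(V=2) = 44/6615
  weight(V=3) = 23/1323
  weight(V=4) = 44/6615
Total weight = 44/6615 + 23/1323 + 44/6615 = 29/945
P(V=2 | obs) = 44/6615 / 29/945 = 44/203
P(V=3 | obs) = 23/1323 / 29/945 = 115/203
P(V=4 | obs) = 44/6615 / 29/945 = 44/203
argmax = 3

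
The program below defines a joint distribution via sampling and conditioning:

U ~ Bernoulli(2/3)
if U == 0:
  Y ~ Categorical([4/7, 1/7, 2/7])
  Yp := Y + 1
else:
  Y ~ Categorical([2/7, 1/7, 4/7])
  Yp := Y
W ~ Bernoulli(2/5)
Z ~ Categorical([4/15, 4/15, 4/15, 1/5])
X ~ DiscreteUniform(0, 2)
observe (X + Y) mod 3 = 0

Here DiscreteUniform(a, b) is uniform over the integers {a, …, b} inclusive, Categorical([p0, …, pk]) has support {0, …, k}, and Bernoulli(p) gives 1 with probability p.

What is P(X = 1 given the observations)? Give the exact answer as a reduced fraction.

P(X = 1 | obs) = 10/21

Enumerate traces; 48 have nonzero weight after conditioning:
  (U=0, Y=0, W=0, Z=0, X=0) weight 16/1575
  (U=0, Y=0, W=0, Z=1, X=0) weight 16/1575
  (U=0, Y=0, W=0, Z=2, X=0) weight 16/1575
  (U=0, Y=0, W=0, Z=3, X=0) weight 4/525
  (U=0, Y=0, W=1, Z=0, X=0) weight 32/4725
  (U=0, Y=0, W=1, Z=1, X=0) weight 32/4725
  (U=0, Y=0, W=1, Z=2, X=0) weight 32/4725
  (U=0, Y=0, W=1, Z=3, X=0) weight 8/1575
  (U=0, Y=1, W=0, Z=0, X=2) weight 4/1575
  (U=0, Y=2, W=0, Z=0, X=1) weight 8/1575
  … 38 more
Group by X:
  weight(X=0) = 8/63
  weight(X=1) = 10/63
  weight(X=2) = 1/21
Total weight = 8/63 + 10/63 + 1/21 = 1/3
P(X=0 | obs) = 8/63 / 1/3 = 8/21
P(X=1 | obs) = 10/63 / 1/3 = 10/21
P(X=2 | obs) = 1/21 / 1/3 = 1/7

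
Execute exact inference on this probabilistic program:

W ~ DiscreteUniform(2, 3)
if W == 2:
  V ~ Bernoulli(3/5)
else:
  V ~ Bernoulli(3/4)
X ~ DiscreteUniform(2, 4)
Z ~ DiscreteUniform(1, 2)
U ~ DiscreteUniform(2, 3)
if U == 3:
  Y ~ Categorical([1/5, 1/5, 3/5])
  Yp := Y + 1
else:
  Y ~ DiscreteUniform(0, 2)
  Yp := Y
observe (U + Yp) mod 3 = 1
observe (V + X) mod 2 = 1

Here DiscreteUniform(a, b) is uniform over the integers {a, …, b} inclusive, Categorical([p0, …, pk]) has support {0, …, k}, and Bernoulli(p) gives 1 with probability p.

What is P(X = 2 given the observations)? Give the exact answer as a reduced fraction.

P(X = 2 | obs) = 27/67

Enumerate traces; 24 have nonzero weight after conditioning:
  (W=2, V=0, X=3, Z=1, U=2, Y=2) weight 1/180
  (W=2, V=0, X=3, Z=1, U=3, Y=0) weight 1/300
  (W=2, V=0, X=3, Z=2, U=2, Y=2) weight 1/180
  (W=2, V=0, X=3, Z=2, U=3, Y=0) weight 1/300
  (W=2, V=1, X=2, Z=1, U=2, Y=2) weight 1/120
  (W=2, V=1, X=2, Z=1, U=3, Y=0) weight 1/200
  (W=2, V=1, X=2, Z=2, U=2, Y=2) weight 1/120
  (W=2, V=1, X=2, Z=2, U=3, Y=0) weight 1/200
  (W=2, V=1, X=4, Z=1, U=2, Y=2) weight 1/120
  … 15 more
Group by X:
  weight(X=2) = 3/50
  weight(X=3) = 13/450
  weight(X=4) = 3/50
Total weight = 3/50 + 13/450 + 3/50 = 67/450
P(X=2 | obs) = 3/50 / 67/450 = 27/67
P(X=3 | obs) = 13/450 / 67/450 = 13/67
P(X=4 | obs) = 3/50 / 67/450 = 27/67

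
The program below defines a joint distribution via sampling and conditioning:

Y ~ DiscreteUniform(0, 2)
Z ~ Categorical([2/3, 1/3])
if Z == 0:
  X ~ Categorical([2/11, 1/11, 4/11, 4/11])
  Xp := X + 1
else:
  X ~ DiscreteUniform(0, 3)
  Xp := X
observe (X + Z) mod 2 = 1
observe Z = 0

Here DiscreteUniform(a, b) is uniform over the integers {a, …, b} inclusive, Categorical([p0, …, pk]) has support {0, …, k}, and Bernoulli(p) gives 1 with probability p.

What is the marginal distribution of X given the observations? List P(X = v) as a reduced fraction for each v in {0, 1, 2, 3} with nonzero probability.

Enumerate traces; 6 have nonzero weight after conditioning:
  (Y=0, Z=0, X=1) weight 2/99
  (Y=0, Z=0, X=3) weight 8/99
  (Y=1, Z=0, X=1) weight 2/99
  (Y=1, Z=0, X=3) weight 8/99
  (Y=2, Z=0, X=1) weight 2/99
  (Y=2, Z=0, X=3) weight 8/99
Group by X:
  weight(X=1) = 2/33
  weight(X=3) = 8/33
Total weight = 2/33 + 8/33 = 10/33
P(X=1 | obs) = 2/33 / 10/33 = 1/5
P(X=3 | obs) = 8/33 / 10/33 = 4/5

P(X=1) = 1/5, P(X=3) = 4/5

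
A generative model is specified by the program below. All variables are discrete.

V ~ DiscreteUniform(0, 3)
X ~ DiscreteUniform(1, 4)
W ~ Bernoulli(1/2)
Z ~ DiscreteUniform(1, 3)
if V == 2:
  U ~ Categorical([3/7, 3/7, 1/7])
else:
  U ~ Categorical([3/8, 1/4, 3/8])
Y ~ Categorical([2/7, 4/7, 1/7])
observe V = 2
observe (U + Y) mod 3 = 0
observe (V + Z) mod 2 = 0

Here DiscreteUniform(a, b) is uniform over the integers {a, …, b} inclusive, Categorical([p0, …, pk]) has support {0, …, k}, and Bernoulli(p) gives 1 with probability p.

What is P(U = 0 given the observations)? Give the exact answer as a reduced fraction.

Enumerate traces; 24 have nonzero weight after conditioning:
  (V=2, X=1, W=0, Z=2, U=0, Y=0) weight 1/784
  (V=2, X=1, W=0, Z=2, U=1, Y=2) weight 1/1568
  (V=2, X=1, W=0, Z=2, U=2, Y=1) weight 1/1176
  (V=2, X=1, W=1, Z=2, U=0, Y=0) weight 1/784
  (V=2, X=1, W=1, Z=2, U=1, Y=2) weight 1/1568
  (V=2, X=1, W=1, Z=2, U=2, Y=1) weight 1/1176
  (V=2, X=2, W=0, Z=2, U=0, Y=0) weight 1/784
  (V=2, X=2, W=0, Z=2, U=1, Y=2) weight 1/1568
  … 16 more
Group by U:
  weight(U=0) = 1/98
  weight(U=1) = 1/196
  weight(U=2) = 1/147
Total weight = 1/98 + 1/196 + 1/147 = 13/588
P(U=0 | obs) = 1/98 / 13/588 = 6/13
P(U=1 | obs) = 1/196 / 13/588 = 3/13
P(U=2 | obs) = 1/147 / 13/588 = 4/13

P(U = 0 | obs) = 6/13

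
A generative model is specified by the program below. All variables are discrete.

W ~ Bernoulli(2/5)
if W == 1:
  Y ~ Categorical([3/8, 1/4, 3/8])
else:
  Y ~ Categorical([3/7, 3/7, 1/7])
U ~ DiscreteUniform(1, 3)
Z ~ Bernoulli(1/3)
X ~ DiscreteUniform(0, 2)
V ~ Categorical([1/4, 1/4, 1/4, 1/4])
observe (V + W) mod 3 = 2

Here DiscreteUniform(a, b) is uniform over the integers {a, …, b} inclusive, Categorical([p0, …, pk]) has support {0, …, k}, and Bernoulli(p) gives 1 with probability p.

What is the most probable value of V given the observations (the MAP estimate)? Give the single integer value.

argmax_v P(V = v | obs) = 2

Enumerate traces; 108 have nonzero weight after conditioning:
  (W=0, Y=0, U=1, Z=0, X=0, V=2) weight 1/210
  (W=0, Y=0, U=1, Z=0, X=1, V=2) weight 1/210
  (W=0, Y=0, U=1, Z=0, X=2, V=2) weight 1/210
  (W=0, Y=0, U=1, Z=1, X=0, V=2) weight 1/420
  (W=0, Y=0, U=1, Z=1, X=1, V=2) weight 1/420
  (W=0, Y=0, U=1, Z=1, X=2, V=2) weight 1/420
  (W=0, Y=0, U=2, Z=0, X=0, V=2) weight 1/210
  (W=0, Y=0, U=2, Z=0, X=1, V=2) weight 1/210
  (W=1, Y=0, U=1, Z=0, X=0, V=1) weight 1/360
  … 99 more
Group by V:
  weight(V=1) = 1/10
  weight(V=2) = 3/20
Total weight = 1/10 + 3/20 = 1/4
P(V=1 | obs) = 1/10 / 1/4 = 2/5
P(V=2 | obs) = 3/20 / 1/4 = 3/5
argmax = 2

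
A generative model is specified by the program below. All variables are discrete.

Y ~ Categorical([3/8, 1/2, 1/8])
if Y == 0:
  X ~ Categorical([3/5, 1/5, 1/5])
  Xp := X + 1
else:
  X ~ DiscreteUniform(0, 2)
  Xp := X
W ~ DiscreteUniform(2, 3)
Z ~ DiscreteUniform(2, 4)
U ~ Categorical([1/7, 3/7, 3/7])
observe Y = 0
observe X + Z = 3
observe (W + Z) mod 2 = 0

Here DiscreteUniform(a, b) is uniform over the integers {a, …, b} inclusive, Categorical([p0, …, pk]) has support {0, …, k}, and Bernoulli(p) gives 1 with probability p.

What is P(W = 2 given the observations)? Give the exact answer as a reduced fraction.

P(W = 2 | obs) = 1/4

Enumerate traces; 6 have nonzero weight after conditioning:
  (Y=0, X=0, W=3, Z=3, U=0) weight 3/560
  (Y=0, X=0, W=3, Z=3, U=1) weight 9/560
  (Y=0, X=0, W=3, Z=3, U=2) weight 9/560
  (Y=0, X=1, W=2, Z=2, U=0) weight 1/560
  (Y=0, X=1, W=2, Z=2, U=1) weight 3/560
  (Y=0, X=1, W=2, Z=2, U=2) weight 3/560
Group by W:
  weight(W=2) = 1/80
  weight(W=3) = 3/80
Total weight = 1/80 + 3/80 = 1/20
P(W=2 | obs) = 1/80 / 1/20 = 1/4
P(W=3 | obs) = 3/80 / 1/20 = 3/4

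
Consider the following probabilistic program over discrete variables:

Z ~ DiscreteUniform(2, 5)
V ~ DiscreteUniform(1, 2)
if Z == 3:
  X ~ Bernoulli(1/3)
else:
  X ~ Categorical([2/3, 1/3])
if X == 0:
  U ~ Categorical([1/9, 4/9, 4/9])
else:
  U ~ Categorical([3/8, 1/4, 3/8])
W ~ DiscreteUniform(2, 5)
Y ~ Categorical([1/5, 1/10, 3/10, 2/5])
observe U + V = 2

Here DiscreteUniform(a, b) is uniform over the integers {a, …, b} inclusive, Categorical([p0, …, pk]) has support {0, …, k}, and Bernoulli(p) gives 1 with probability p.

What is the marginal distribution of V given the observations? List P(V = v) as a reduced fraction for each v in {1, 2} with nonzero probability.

P(V=1) = 82/125, P(V=2) = 43/125

Enumerate traces; 256 have nonzero weight after conditioning:
  (Z=2, V=1, X=0, U=1, W=2, Y=0) weight 1/540
  (Z=2, V=1, X=0, U=1, W=2, Y=1) weight 1/1080
  (Z=2, V=1, X=0, U=1, W=2, Y=2) weight 1/360
  (Z=2, V=1, X=0, U=1, W=2, Y=3) weight 1/270
  (Z=2, V=1, X=0, U=1, W=3, Y=0) weight 1/540
  (Z=2, V=1, X=0, U=1, W=3, Y=1) weight 1/1080
  (Z=2, V=1, X=0, U=1, W=3, Y=2) weight 1/360
  (Z=2, V=1, X=0, U=1, W=3, Y=3) weight 1/270
  (Z=2, V=2, X=0, U=0, W=2, Y=0) weight 1/2160
  … 247 more
Group by V:
  weight(V=1) = 41/216
  weight(V=2) = 43/432
Total weight = 41/216 + 43/432 = 125/432
P(V=1 | obs) = 41/216 / 125/432 = 82/125
P(V=2 | obs) = 43/432 / 125/432 = 43/125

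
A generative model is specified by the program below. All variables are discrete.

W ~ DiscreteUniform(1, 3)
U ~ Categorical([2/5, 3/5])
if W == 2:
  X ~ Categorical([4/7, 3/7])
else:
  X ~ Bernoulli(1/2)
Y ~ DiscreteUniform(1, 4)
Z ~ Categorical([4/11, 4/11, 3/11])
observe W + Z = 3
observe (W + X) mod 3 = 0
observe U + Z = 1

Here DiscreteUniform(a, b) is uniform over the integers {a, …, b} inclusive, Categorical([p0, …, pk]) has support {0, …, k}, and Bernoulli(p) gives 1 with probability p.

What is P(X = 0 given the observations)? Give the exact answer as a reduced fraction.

P(X = 0 | obs) = 7/11

Enumerate traces; 8 have nonzero weight after conditioning:
  (W=2, U=0, X=1, Y=1, Z=1) weight 2/385
  (W=2, U=0, X=1, Y=2, Z=1) weight 2/385
  (W=2, U=0, X=1, Y=3, Z=1) weight 2/385
  (W=2, U=0, X=1, Y=4, Z=1) weight 2/385
  (W=3, U=1, X=0, Y=1, Z=0) weight 1/110
  (W=3, U=1, X=0, Y=2, Z=0) weight 1/110
  (W=3, U=1, X=0, Y=3, Z=0) weight 1/110
  (W=3, U=1, X=0, Y=4, Z=0) weight 1/110
Group by X:
  weight(X=0) = 2/55
  weight(X=1) = 8/385
Total weight = 2/55 + 8/385 = 2/35
P(X=0 | obs) = 2/55 / 2/35 = 7/11
P(X=1 | obs) = 8/385 / 2/35 = 4/11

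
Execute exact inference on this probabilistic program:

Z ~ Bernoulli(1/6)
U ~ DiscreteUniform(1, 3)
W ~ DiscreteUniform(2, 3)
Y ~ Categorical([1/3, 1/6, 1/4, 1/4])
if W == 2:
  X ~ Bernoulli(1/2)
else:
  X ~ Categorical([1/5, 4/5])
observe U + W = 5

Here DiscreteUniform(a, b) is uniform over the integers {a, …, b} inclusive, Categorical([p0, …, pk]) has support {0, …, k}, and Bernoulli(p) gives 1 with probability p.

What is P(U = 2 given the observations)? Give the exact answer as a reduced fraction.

P(U = 2 | obs) = 1/2

Enumerate traces; 32 have nonzero weight after conditioning:
  (Z=0, U=2, W=3, Y=0, X=0) weight 1/108
  (Z=0, U=2, W=3, Y=0, X=1) weight 1/27
  (Z=0, U=2, W=3, Y=1, X=0) weight 1/216
  (Z=0, U=2, W=3, Y=1, X=1) weight 1/54
  (Z=0, U=2, W=3, Y=2, X=0) weight 1/144
  (Z=0, U=2, W=3, Y=2, X=1) weight 1/36
  (Z=0, U=2, W=3, Y=3, X=0) weight 1/144
  (Z=0, U=2, W=3, Y=3, X=1) weight 1/36
  (Z=0, U=3, W=2, Y=0, X=0) weight 5/216
  … 23 more
Group by U:
  weight(U=2) = 1/6
  weight(U=3) = 1/6
Total weight = 1/6 + 1/6 = 1/3
P(U=2 | obs) = 1/6 / 1/3 = 1/2
P(U=3 | obs) = 1/6 / 1/3 = 1/2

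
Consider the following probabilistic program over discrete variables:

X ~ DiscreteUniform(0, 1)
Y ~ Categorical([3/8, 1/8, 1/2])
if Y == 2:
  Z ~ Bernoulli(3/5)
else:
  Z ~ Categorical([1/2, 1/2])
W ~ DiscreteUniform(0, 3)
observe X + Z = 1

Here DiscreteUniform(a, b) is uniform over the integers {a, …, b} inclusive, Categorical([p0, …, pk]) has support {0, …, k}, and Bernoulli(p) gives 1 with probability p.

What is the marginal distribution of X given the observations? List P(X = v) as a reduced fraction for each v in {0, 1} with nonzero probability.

Enumerate traces; 24 have nonzero weight after conditioning:
  (X=0, Y=0, Z=1, W=0) weight 3/128
  (X=0, Y=0, Z=1, W=1) weight 3/128
  (X=0, Y=0, Z=1, W=2) weight 3/128
  (X=0, Y=0, Z=1, W=3) weight 3/128
  (X=0, Y=1, Z=1, W=0) weight 1/128
  (X=0, Y=1, Z=1, W=1) weight 1/128
  (X=0, Y=1, Z=1, W=2) weight 1/128
  (X=0, Y=1, Z=1, W=3) weight 1/128
  (X=1, Y=0, Z=0, W=0) weight 3/128
  … 15 more
Group by X:
  weight(X=0) = 11/40
  weight(X=1) = 9/40
Total weight = 11/40 + 9/40 = 1/2
P(X=0 | obs) = 11/40 / 1/2 = 11/20
P(X=1 | obs) = 9/40 / 1/2 = 9/20

P(X=0) = 11/20, P(X=1) = 9/20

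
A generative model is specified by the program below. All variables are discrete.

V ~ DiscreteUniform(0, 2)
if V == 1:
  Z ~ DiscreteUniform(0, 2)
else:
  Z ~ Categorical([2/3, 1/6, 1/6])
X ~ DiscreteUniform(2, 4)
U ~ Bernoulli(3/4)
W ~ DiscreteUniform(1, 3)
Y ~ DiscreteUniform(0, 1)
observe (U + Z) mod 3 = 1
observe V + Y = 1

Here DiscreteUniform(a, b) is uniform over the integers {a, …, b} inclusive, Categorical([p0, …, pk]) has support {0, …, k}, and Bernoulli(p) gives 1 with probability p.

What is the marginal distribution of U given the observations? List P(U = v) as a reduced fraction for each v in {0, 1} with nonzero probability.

P(U=0) = 1/7, P(U=1) = 6/7

Enumerate traces; 36 have nonzero weight after conditioning:
  (V=0, Z=0, X=2, U=1, W=1, Y=1) weight 1/108
  (V=0, Z=0, X=2, U=1, W=2, Y=1) weight 1/108
  (V=0, Z=0, X=2, U=1, W=3, Y=1) weight 1/108
  (V=0, Z=0, X=3, U=1, W=1, Y=1) weight 1/108
  (V=0, Z=0, X=3, U=1, W=2, Y=1) weight 1/108
  (V=0, Z=0, X=3, U=1, W=3, Y=1) weight 1/108
  (V=0, Z=0, X=4, U=1, W=1, Y=1) weight 1/108
  (V=0, Z=0, X=4, U=1, W=2, Y=1) weight 1/108
  (V=0, Z=1, X=2, U=0, W=1, Y=1) weight 1/1296
  … 27 more
Group by U:
  weight(U=0) = 1/48
  weight(U=1) = 1/8
Total weight = 1/48 + 1/8 = 7/48
P(U=0 | obs) = 1/48 / 7/48 = 1/7
P(U=1 | obs) = 1/8 / 7/48 = 6/7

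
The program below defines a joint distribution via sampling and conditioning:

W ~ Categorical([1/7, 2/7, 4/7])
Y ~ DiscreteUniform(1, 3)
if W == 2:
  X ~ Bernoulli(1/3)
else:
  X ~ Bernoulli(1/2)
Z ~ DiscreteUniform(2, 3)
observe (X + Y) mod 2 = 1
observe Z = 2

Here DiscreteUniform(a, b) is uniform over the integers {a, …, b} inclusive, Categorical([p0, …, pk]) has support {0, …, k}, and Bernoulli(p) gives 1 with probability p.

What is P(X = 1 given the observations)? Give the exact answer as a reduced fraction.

P(X = 1 | obs) = 17/67

Enumerate traces; 9 have nonzero weight after conditioning:
  (W=0, Y=1, X=0, Z=2) weight 1/84
  (W=0, Y=2, X=1, Z=2) weight 1/84
  (W=0, Y=3, X=0, Z=2) weight 1/84
  (W=1, Y=1, X=0, Z=2) weight 1/42
  (W=1, Y=2, X=1, Z=2) weight 1/42
  (W=1, Y=3, X=0, Z=2) weight 1/42
  (W=2, Y=1, X=0, Z=2) weight 4/63
  (W=2, Y=2, X=1, Z=2) weight 2/63
  … 1 more
Group by X:
  weight(X=0) = 25/126
  weight(X=1) = 17/252
Total weight = 25/126 + 17/252 = 67/252
P(X=0 | obs) = 25/126 / 67/252 = 50/67
P(X=1 | obs) = 17/252 / 67/252 = 17/67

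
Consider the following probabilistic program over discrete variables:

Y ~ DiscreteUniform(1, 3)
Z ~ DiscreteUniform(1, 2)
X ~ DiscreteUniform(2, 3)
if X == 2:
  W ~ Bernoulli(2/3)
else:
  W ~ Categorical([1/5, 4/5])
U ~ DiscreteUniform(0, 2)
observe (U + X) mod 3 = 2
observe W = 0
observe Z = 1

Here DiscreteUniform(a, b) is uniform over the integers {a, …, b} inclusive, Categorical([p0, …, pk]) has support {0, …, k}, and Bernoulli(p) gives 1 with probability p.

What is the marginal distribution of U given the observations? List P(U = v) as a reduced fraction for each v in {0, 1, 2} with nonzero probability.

Enumerate traces; 6 have nonzero weight after conditioning:
  (Y=1, Z=1, X=2, W=0, U=0) weight 1/108
  (Y=1, Z=1, X=3, W=0, U=2) weight 1/180
  (Y=2, Z=1, X=2, W=0, U=0) weight 1/108
  (Y=2, Z=1, X=3, W=0, U=2) weight 1/180
  (Y=3, Z=1, X=2, W=0, U=0) weight 1/108
  (Y=3, Z=1, X=3, W=0, U=2) weight 1/180
Group by U:
  weight(U=0) = 1/36
  weight(U=2) = 1/60
Total weight = 1/36 + 1/60 = 2/45
P(U=0 | obs) = 1/36 / 2/45 = 5/8
P(U=2 | obs) = 1/60 / 2/45 = 3/8

P(U=0) = 5/8, P(U=2) = 3/8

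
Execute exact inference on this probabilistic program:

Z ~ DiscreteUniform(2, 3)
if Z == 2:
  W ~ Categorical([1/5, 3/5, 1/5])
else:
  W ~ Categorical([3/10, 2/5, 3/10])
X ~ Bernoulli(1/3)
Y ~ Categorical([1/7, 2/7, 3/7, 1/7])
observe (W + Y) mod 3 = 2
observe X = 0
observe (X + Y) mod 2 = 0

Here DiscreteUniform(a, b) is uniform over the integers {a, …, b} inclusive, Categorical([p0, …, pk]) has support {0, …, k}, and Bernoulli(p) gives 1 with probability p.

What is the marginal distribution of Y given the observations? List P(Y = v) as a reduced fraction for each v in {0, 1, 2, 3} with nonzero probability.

P(Y=0) = 1/4, P(Y=2) = 3/4

Enumerate traces; 4 have nonzero weight after conditioning:
  (Z=2, W=0, X=0, Y=2) weight 1/35
  (Z=2, W=2, X=0, Y=0) weight 1/105
  (Z=3, W=0, X=0, Y=2) weight 3/70
  (Z=3, W=2, X=0, Y=0) weight 1/70
Group by Y:
  weight(Y=0) = 1/42
  weight(Y=2) = 1/14
Total weight = 1/42 + 1/14 = 2/21
P(Y=0 | obs) = 1/42 / 2/21 = 1/4
P(Y=2 | obs) = 1/14 / 2/21 = 3/4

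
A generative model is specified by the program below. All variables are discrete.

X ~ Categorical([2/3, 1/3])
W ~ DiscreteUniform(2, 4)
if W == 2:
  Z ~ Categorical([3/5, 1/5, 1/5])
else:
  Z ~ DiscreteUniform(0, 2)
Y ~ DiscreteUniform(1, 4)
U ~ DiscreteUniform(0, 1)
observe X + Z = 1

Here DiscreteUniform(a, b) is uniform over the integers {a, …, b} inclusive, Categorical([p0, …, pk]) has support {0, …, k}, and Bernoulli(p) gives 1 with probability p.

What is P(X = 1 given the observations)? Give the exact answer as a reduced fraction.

Enumerate traces; 48 have nonzero weight after conditioning:
  (X=0, W=2, Z=1, Y=1, U=0) weight 1/180
  (X=0, W=2, Z=1, Y=1, U=1) weight 1/180
  (X=0, W=2, Z=1, Y=2, U=0) weight 1/180
  (X=0, W=2, Z=1, Y=2, U=1) weight 1/180
  (X=0, W=2, Z=1, Y=3, U=0) weight 1/180
  (X=0, W=2, Z=1, Y=3, U=1) weight 1/180
  (X=0, W=2, Z=1, Y=4, U=0) weight 1/180
  (X=0, W=2, Z=1, Y=4, U=1) weight 1/180
  (X=1, W=2, Z=0, Y=1, U=0) weight 1/120
  … 39 more
Group by X:
  weight(X=0) = 26/135
  weight(X=1) = 19/135
Total weight = 26/135 + 19/135 = 1/3
P(X=0 | obs) = 26/135 / 1/3 = 26/45
P(X=1 | obs) = 19/135 / 1/3 = 19/45

P(X = 1 | obs) = 19/45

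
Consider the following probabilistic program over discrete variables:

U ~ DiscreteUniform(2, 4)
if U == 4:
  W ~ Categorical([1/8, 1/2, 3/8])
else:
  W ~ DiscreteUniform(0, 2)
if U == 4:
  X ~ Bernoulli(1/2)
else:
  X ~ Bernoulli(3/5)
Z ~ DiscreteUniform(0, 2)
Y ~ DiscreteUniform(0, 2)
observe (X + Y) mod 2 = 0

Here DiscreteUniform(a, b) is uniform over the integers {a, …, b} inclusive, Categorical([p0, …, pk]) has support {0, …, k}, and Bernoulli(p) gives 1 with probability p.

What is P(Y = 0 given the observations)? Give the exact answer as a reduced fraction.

P(Y = 0 | obs) = 13/43

Enumerate traces; 81 have nonzero weight after conditioning:
  (U=2, W=0, X=0, Z=0, Y=0) weight 2/405
  (U=2, W=0, X=0, Z=0, Y=2) weight 2/405
  (U=2, W=0, X=0, Z=1, Y=0) weight 2/405
  (U=2, W=0, X=0, Z=1, Y=2) weight 2/405
  (U=2, W=0, X=0, Z=2, Y=0) weight 2/405
  (U=2, W=0, X=0, Z=2, Y=2) weight 2/405
  (U=2, W=0, X=1, Z=0, Y=1) weight 1/135
  (U=2, W=0, X=1, Z=1, Y=1) weight 1/135
  … 73 more
Group by Y:
  weight(Y=0) = 13/90
  weight(Y=1) = 17/90
  weight(Y=2) = 13/90
Total weight = 13/90 + 17/90 + 13/90 = 43/90
P(Y=0 | obs) = 13/90 / 43/90 = 13/43
P(Y=1 | obs) = 17/90 / 43/90 = 17/43
P(Y=2 | obs) = 13/90 / 43/90 = 13/43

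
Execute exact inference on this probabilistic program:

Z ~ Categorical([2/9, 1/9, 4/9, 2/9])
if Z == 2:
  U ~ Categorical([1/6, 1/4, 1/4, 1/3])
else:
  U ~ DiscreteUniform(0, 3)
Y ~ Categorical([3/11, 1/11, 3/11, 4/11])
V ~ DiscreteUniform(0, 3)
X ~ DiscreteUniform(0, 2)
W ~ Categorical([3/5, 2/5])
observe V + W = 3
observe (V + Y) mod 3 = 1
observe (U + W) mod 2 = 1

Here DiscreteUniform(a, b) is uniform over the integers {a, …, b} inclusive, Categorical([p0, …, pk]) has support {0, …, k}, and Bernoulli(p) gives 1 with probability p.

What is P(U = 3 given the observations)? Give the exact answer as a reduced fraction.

P(U = 3 | obs) = 31/158

Enumerate traces; 48 have nonzero weight after conditioning:
  (Z=0, U=0, Y=2, V=2, X=0, W=1) weight 1/1980
  (Z=0, U=0, Y=2, V=2, X=1, W=1) weight 1/1980
  (Z=0, U=0, Y=2, V=2, X=2, W=1) weight 1/1980
  (Z=0, U=1, Y=1, V=3, X=0, W=0) weight 1/3960
  (Z=0, U=1, Y=1, V=3, X=1, W=0) weight 1/3960
  (Z=0, U=1, Y=1, V=3, X=2, W=0) weight 1/3960
  (Z=0, U=2, Y=2, V=2, X=0, W=1) weight 1/1980
  (Z=0, U=2, Y=2, V=2, X=1, W=1) weight 1/1980
  (Z=0, U=3, Y=1, V=3, X=0, W=0) weight 1/3960
  … 39 more
Group by U:
  weight(U=0) = 23/3960
  weight(U=1) = 3/880
  weight(U=2) = 3/440
  weight(U=3) = 31/7920
Total weight = 23/3960 + 3/880 + 3/440 + 31/7920 = 79/3960
P(U=0 | obs) = 23/3960 / 79/3960 = 23/79
P(U=1 | obs) = 3/880 / 79/3960 = 27/158
P(U=2 | obs) = 3/440 / 79/3960 = 27/79
P(U=3 | obs) = 31/7920 / 79/3960 = 31/158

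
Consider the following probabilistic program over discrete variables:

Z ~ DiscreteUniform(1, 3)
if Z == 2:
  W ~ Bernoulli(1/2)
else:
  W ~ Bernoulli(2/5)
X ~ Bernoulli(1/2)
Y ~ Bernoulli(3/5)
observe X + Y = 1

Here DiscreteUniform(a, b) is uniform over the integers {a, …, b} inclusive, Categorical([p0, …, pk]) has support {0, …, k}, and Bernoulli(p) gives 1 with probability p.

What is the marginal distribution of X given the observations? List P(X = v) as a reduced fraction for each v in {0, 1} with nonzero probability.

Enumerate traces; 12 have nonzero weight after conditioning:
  (Z=1, W=0, X=0, Y=1) weight 3/50
  (Z=1, W=0, X=1, Y=0) weight 1/25
  (Z=1, W=1, X=0, Y=1) weight 1/25
  (Z=1, W=1, X=1, Y=0) weight 2/75
  (Z=2, W=0, X=0, Y=1) weight 1/20
  (Z=2, W=0, X=1, Y=0) weight 1/30
  (Z=2, W=1, X=0, Y=1) weight 1/20
  (Z=2, W=1, X=1, Y=0) weight 1/30
  … 4 more
Group by X:
  weight(X=0) = 3/10
  weight(X=1) = 1/5
Total weight = 3/10 + 1/5 = 1/2
P(X=0 | obs) = 3/10 / 1/2 = 3/5
P(X=1 | obs) = 1/5 / 1/2 = 2/5

P(X=0) = 3/5, P(X=1) = 2/5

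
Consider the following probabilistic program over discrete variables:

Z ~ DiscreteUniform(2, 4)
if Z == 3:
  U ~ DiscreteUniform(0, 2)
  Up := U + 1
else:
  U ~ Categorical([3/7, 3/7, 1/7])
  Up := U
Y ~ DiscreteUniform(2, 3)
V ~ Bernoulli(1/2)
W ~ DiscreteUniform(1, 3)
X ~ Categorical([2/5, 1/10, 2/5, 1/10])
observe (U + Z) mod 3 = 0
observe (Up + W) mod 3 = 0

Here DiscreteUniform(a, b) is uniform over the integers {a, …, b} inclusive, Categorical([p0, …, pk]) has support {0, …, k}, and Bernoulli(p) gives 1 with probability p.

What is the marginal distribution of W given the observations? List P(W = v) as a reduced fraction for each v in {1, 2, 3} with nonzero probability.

Enumerate traces; 48 have nonzero weight after conditioning:
  (Z=2, U=1, Y=2, V=0, W=2, X=0) weight 1/210
  (Z=2, U=1, Y=2, V=0, W=2, X=1) weight 1/840
  (Z=2, U=1, Y=2, V=0, W=2, X=2) weight 1/210
  (Z=2, U=1, Y=2, V=0, W=2, X=3) weight 1/840
  (Z=2, U=1, Y=2, V=1, W=2, X=0) weight 1/210
  (Z=2, U=1, Y=2, V=1, W=2, X=1) weight 1/840
  (Z=2, U=1, Y=2, V=1, W=2, X=2) weight 1/210
  (Z=2, U=1, Y=2, V=1, W=2, X=3) weight 1/840
  (Z=4, U=2, Y=2, V=0, W=1, X=0) weight 1/630
  … 39 more
Group by W:
  weight(W=1) = 1/63
  weight(W=2) = 16/189
Total weight = 1/63 + 16/189 = 19/189
P(W=1 | obs) = 1/63 / 19/189 = 3/19
P(W=2 | obs) = 16/189 / 19/189 = 16/19

P(W=1) = 3/19, P(W=2) = 16/19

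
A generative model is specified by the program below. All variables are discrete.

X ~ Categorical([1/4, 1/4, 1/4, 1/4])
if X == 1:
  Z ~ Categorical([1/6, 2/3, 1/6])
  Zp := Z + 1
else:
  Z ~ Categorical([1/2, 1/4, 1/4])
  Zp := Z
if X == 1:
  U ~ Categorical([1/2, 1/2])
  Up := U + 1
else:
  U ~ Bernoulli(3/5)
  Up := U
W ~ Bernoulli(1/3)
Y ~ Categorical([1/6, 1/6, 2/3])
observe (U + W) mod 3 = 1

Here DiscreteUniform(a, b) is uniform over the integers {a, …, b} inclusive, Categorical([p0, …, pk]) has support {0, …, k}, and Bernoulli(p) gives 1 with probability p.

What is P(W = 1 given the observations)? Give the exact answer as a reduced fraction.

Enumerate traces; 72 have nonzero weight after conditioning:
  (X=0, Z=0, U=0, W=1, Y=0) weight 1/360
  (X=0, Z=0, U=0, W=1, Y=1) weight 1/360
  (X=0, Z=0, U=0, W=1, Y=2) weight 1/90
  (X=0, Z=0, U=1, W=0, Y=0) weight 1/120
  (X=0, Z=0, U=1, W=0, Y=1) weight 1/120
  (X=0, Z=0, U=1, W=0, Y=2) weight 1/30
  (X=0, Z=1, U=0, W=1, Y=0) weight 1/720
  (X=0, Z=1, U=0, W=1, Y=1) weight 1/720
  … 64 more
Group by W:
  weight(W=0) = 23/60
  weight(W=1) = 17/120
Total weight = 23/60 + 17/120 = 21/40
P(W=0 | obs) = 23/60 / 21/40 = 46/63
P(W=1 | obs) = 17/120 / 21/40 = 17/63

P(W = 1 | obs) = 17/63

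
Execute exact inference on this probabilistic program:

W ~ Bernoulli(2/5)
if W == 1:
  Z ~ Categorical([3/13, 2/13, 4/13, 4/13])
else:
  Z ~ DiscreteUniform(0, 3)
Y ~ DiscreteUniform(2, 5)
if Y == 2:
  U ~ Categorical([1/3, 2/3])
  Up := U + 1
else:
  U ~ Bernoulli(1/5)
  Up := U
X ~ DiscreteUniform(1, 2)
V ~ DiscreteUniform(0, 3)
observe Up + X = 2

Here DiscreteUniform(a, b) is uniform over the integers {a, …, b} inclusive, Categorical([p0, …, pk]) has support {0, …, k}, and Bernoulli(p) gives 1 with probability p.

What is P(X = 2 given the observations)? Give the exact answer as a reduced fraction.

P(X = 2 | obs) = 18/25

Enumerate traces; 224 have nonzero weight after conditioning:
  (W=0, Z=0, Y=2, U=0, X=1, V=0) weight 1/640
  (W=0, Z=0, Y=2, U=0, X=1, V=1) weight 1/640
  (W=0, Z=0, Y=2, U=0, X=1, V=2) weight 1/640
  (W=0, Z=0, Y=2, U=0, X=1, V=3) weight 1/640
  (W=0, Z=0, Y=3, U=0, X=2, V=0) weight 3/800
  (W=0, Z=0, Y=3, U=0, X=2, V=1) weight 3/800
  (W=0, Z=0, Y=3, U=0, X=2, V=2) weight 3/800
  (W=0, Z=0, Y=3, U=0, X=2, V=3) weight 3/800
  … 216 more
Group by X:
  weight(X=1) = 7/60
  weight(X=2) = 3/10
Total weight = 7/60 + 3/10 = 5/12
P(X=1 | obs) = 7/60 / 5/12 = 7/25
P(X=2 | obs) = 3/10 / 5/12 = 18/25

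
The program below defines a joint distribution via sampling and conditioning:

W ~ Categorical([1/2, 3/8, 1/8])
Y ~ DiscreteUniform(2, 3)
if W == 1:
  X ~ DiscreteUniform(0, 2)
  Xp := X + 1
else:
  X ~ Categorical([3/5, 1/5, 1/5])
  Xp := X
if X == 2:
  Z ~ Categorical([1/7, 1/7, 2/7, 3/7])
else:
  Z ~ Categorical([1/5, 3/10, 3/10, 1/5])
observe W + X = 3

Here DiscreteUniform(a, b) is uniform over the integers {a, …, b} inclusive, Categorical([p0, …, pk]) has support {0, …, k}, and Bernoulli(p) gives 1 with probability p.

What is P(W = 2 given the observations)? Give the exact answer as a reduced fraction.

P(W = 2 | obs) = 1/6

Enumerate traces; 16 have nonzero weight after conditioning:
  (W=1, Y=2, X=2, Z=0) weight 1/112
  (W=1, Y=2, X=2, Z=1) weight 1/112
  (W=1, Y=2, X=2, Z=2) weight 1/56
  (W=1, Y=2, X=2, Z=3) weight 3/112
  (W=1, Y=3, X=2, Z=0) weight 1/112
  (W=1, Y=3, X=2, Z=1) weight 1/112
  (W=1, Y=3, X=2, Z=2) weight 1/56
  (W=1, Y=3, X=2, Z=3) weight 3/112
  (W=2, Y=2, X=1, Z=0) weight 1/400
  … 7 more
Group by W:
  weight(W=1) = 1/8
  weight(W=2) = 1/40
Total weight = 1/8 + 1/40 = 3/20
P(W=1 | obs) = 1/8 / 3/20 = 5/6
P(W=2 | obs) = 1/40 / 3/20 = 1/6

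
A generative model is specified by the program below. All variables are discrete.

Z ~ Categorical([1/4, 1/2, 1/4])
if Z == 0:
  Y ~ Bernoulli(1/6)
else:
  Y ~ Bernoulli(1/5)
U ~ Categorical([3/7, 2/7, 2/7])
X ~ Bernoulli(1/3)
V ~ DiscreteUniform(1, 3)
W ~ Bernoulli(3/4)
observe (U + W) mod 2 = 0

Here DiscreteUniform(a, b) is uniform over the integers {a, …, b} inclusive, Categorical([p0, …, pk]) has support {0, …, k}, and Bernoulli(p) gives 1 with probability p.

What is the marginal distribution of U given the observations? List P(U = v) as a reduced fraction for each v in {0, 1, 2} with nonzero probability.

P(U=0) = 3/11, P(U=1) = 6/11, P(U=2) = 2/11

Enumerate traces; 108 have nonzero weight after conditioning:
  (Z=0, Y=0, U=0, X=0, V=1, W=0) weight 5/1008
  (Z=0, Y=0, U=0, X=0, V=2, W=0) weight 5/1008
  (Z=0, Y=0, U=0, X=0, V=3, W=0) weight 5/1008
  (Z=0, Y=0, U=0, X=1, V=1, W=0) weight 5/2016
  (Z=0, Y=0, U=0, X=1, V=2, W=0) weight 5/2016
  (Z=0, Y=0, U=0, X=1, V=3, W=0) weight 5/2016
  (Z=0, Y=0, U=1, X=0, V=1, W=1) weight 5/504
  (Z=0, Y=0, U=1, X=0, V=2, W=1) weight 5/504
  (Z=0, Y=0, U=2, X=0, V=1, W=0) weight 5/1512
  … 99 more
Group by U:
  weight(U=0) = 3/28
  weight(U=1) = 3/14
  weight(U=2) = 1/14
Total weight = 3/28 + 3/14 + 1/14 = 11/28
P(U=0 | obs) = 3/28 / 11/28 = 3/11
P(U=1 | obs) = 3/14 / 11/28 = 6/11
P(U=2 | obs) = 1/14 / 11/28 = 2/11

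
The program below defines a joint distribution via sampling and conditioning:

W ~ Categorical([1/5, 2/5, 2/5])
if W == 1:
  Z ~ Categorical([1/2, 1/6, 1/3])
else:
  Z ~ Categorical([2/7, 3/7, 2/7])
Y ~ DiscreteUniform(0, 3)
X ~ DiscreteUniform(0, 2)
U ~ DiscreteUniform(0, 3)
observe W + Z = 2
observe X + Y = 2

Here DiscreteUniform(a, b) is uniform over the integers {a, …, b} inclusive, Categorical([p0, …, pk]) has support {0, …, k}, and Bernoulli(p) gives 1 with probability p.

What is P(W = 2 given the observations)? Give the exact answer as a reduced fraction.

P(W = 2 | obs) = 12/25

Enumerate traces; 36 have nonzero weight after conditioning:
  (W=0, Z=2, Y=0, X=2, U=0) weight 1/840
  (W=0, Z=2, Y=0, X=2, U=1) weight 1/840
  (W=0, Z=2, Y=0, X=2, U=2) weight 1/840
  (W=0, Z=2, Y=0, X=2, U=3) weight 1/840
  (W=0, Z=2, Y=1, X=1, U=0) weight 1/840
  (W=0, Z=2, Y=1, X=1, U=1) weight 1/840
  (W=0, Z=2, Y=1, X=1, U=2) weight 1/840
  (W=0, Z=2, Y=1, X=1, U=3) weight 1/840
  (W=1, Z=1, Y=0, X=2, U=0) weight 1/720
  (W=2, Z=0, Y=0, X=2, U=0) weight 1/420
  … 26 more
Group by W:
  weight(W=0) = 1/70
  weight(W=1) = 1/60
  weight(W=2) = 1/35
Total weight = 1/70 + 1/60 + 1/35 = 5/84
P(W=0 | obs) = 1/70 / 5/84 = 6/25
P(W=1 | obs) = 1/60 / 5/84 = 7/25
P(W=2 | obs) = 1/35 / 5/84 = 12/25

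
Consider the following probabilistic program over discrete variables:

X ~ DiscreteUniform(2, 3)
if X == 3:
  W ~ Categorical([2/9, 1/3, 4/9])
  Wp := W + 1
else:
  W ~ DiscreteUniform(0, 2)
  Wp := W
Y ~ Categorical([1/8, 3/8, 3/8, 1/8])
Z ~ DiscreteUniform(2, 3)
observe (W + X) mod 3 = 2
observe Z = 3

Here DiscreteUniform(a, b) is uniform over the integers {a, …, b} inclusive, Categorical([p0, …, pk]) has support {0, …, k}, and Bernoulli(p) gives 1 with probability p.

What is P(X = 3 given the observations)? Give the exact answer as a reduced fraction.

P(X = 3 | obs) = 4/7

Enumerate traces; 8 have nonzero weight after conditioning:
  (X=2, W=0, Y=0, Z=3) weight 1/96
  (X=2, W=0, Y=1, Z=3) weight 1/32
  (X=2, W=0, Y=2, Z=3) weight 1/32
  (X=2, W=0, Y=3, Z=3) weight 1/96
  (X=3, W=2, Y=0, Z=3) weight 1/72
  (X=3, W=2, Y=1, Z=3) weight 1/24
  (X=3, W=2, Y=2, Z=3) weight 1/24
  (X=3, W=2, Y=3, Z=3) weight 1/72
Group by X:
  weight(X=2) = 1/12
  weight(X=3) = 1/9
Total weight = 1/12 + 1/9 = 7/36
P(X=2 | obs) = 1/12 / 7/36 = 3/7
P(X=3 | obs) = 1/9 / 7/36 = 4/7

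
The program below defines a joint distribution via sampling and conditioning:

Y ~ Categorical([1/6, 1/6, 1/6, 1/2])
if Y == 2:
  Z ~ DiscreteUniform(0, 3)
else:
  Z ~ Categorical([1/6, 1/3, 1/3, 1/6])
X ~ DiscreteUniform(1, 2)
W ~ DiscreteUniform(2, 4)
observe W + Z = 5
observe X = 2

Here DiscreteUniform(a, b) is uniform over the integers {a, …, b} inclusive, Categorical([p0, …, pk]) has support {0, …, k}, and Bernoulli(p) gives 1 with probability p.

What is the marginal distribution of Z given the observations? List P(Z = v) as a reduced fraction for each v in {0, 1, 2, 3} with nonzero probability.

Enumerate traces; 12 have nonzero weight after conditioning:
  (Y=0, Z=1, X=2, W=4) weight 1/108
  (Y=0, Z=2, X=2, W=3) weight 1/108
  (Y=0, Z=3, X=2, W=2) weight 1/216
  (Y=1, Z=1, X=2, W=4) weight 1/108
  (Y=1, Z=2, X=2, W=3) weight 1/108
  (Y=1, Z=3, X=2, W=2) weight 1/216
  (Y=2, Z=1, X=2, W=4) weight 1/144
  (Y=2, Z=2, X=2, W=3) weight 1/144
  … 4 more
Group by Z:
  weight(Z=1) = 23/432
  weight(Z=2) = 23/432
  weight(Z=3) = 13/432
Total weight = 23/432 + 23/432 + 13/432 = 59/432
P(Z=1 | obs) = 23/432 / 59/432 = 23/59
P(Z=2 | obs) = 23/432 / 59/432 = 23/59
P(Z=3 | obs) = 13/432 / 59/432 = 13/59

P(Z=1) = 23/59, P(Z=2) = 23/59, P(Z=3) = 13/59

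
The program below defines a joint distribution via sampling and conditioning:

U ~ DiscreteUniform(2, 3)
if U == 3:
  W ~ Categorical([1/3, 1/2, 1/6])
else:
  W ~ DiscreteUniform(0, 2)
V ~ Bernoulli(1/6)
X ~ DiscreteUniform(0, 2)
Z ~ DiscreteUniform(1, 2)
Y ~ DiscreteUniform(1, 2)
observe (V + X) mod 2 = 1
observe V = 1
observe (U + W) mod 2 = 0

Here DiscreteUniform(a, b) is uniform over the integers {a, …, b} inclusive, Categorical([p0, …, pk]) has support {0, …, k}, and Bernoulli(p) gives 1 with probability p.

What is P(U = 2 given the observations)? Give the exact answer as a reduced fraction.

Enumerate traces; 24 have nonzero weight after conditioning:
  (U=2, W=0, V=1, X=0, Z=1, Y=1) weight 1/432
  (U=2, W=0, V=1, X=0, Z=1, Y=2) weight 1/432
  (U=2, W=0, V=1, X=0, Z=2, Y=1) weight 1/432
  (U=2, W=0, V=1, X=0, Z=2, Y=2) weight 1/432
  (U=2, W=0, V=1, X=2, Z=1, Y=1) weight 1/432
  (U=2, W=0, V=1, X=2, Z=1, Y=2) weight 1/432
  (U=2, W=0, V=1, X=2, Z=2, Y=1) weight 1/432
  (U=2, W=0, V=1, X=2, Z=2, Y=2) weight 1/432
  (U=3, W=1, V=1, X=0, Z=1, Y=1) weight 1/288
  … 15 more
Group by U:
  weight(U=2) = 1/27
  weight(U=3) = 1/36
Total weight = 1/27 + 1/36 = 7/108
P(U=2 | obs) = 1/27 / 7/108 = 4/7
P(U=3 | obs) = 1/36 / 7/108 = 3/7

P(U = 2 | obs) = 4/7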